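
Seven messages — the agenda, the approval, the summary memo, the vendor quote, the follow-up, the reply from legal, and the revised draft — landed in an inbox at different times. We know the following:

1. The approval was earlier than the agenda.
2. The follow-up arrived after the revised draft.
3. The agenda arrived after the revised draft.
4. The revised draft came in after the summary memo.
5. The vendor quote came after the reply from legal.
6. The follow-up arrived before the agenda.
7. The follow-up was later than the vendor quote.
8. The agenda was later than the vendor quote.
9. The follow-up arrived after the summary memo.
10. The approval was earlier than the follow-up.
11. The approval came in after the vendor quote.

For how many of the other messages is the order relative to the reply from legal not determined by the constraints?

Forced after the reply from legal: the agenda, the approval, the follow-up, and the vendor quote.
That leaves the revised draft and the summary memo with no forced order relative to the reply from legal — 2.

2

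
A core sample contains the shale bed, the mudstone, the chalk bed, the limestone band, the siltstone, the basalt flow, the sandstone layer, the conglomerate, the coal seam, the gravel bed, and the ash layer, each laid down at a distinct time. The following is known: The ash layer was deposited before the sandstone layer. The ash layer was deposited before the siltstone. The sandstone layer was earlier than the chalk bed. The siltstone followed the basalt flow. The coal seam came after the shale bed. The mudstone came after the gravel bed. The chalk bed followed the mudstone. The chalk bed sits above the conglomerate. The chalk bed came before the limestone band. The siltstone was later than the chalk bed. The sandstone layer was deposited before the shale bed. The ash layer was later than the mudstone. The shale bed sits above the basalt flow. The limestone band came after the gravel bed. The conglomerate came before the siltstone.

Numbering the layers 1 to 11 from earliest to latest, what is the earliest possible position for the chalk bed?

6

The ash layer, the conglomerate, the gravel bed, the mudstone, and the sandstone layer must all come before the chalk bed — 5 forced predecessors.
Nothing else is forced ahead of the chalk bed, so its earliest slot is position 5 + 1 = 6.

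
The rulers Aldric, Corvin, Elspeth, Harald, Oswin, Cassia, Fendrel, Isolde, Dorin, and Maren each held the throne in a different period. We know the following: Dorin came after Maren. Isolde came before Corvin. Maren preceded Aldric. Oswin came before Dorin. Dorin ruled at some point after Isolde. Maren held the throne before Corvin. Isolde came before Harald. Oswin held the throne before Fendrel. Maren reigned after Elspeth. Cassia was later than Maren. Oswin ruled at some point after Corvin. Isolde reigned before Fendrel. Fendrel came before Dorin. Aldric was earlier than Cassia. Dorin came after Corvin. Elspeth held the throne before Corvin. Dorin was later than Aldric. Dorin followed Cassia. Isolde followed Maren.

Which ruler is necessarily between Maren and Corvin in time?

Isolde

Tracing the constraints gives Maren → Isolde → Corvin, so Isolde sits after Maren and before Corvin.
No other ruler is forced both after Maren and before Corvin.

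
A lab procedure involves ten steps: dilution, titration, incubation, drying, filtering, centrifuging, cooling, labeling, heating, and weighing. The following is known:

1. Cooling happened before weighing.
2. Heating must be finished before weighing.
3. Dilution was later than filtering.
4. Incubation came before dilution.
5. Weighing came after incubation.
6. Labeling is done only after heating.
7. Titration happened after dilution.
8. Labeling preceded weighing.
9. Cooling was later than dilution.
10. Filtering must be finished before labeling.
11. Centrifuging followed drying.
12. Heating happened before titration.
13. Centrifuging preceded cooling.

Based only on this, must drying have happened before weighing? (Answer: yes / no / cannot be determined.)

yes

Chain the constraints: drying → centrifuging → cooling → weighing. Each link is directly stated, so drying comes before weighing.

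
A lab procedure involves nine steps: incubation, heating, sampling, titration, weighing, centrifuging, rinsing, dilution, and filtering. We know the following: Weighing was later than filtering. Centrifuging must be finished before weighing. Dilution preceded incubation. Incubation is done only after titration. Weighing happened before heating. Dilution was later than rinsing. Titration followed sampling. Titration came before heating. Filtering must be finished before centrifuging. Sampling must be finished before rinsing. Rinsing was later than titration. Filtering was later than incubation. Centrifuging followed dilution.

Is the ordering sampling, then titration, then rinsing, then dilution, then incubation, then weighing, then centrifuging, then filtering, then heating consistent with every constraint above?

no

The constraints require filtering before weighing, but in the proposed sequence weighing appears ahead of filtering. That one violation is enough.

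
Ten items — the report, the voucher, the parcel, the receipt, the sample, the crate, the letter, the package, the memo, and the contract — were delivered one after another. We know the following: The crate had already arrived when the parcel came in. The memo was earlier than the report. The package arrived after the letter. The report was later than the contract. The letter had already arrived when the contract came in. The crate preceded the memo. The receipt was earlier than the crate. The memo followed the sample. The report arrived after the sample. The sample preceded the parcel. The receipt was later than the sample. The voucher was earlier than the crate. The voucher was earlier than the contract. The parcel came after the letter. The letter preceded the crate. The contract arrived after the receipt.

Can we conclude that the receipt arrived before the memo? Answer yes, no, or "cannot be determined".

Chain the constraints: the receipt → the crate → the memo. Each link is directly stated, so the receipt comes before the memo.

yes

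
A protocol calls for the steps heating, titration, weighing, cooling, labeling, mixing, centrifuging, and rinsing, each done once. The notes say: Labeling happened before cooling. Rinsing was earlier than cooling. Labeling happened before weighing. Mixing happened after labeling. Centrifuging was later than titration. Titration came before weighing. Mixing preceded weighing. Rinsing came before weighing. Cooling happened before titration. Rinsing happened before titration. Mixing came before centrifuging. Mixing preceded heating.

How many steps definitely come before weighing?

5

Directly stated before weighing: labeling, mixing, rinsing, and titration.
Cooling reaches weighing via cooling → titration → weighing.
No chain forces heating (or any of the others) ahead of weighing.
That's cooling, labeling, mixing, rinsing, and titration — 5 in all.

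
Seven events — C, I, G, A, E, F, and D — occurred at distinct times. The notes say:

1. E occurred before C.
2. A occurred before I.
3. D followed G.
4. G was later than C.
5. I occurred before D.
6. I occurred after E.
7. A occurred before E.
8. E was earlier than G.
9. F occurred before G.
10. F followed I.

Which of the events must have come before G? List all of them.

A, C, E, F, I

Directly stated before G: C, E, and F.
A reaches G via A → E → G.
I reaches G via I → F → G.
No chain forces D ahead of G.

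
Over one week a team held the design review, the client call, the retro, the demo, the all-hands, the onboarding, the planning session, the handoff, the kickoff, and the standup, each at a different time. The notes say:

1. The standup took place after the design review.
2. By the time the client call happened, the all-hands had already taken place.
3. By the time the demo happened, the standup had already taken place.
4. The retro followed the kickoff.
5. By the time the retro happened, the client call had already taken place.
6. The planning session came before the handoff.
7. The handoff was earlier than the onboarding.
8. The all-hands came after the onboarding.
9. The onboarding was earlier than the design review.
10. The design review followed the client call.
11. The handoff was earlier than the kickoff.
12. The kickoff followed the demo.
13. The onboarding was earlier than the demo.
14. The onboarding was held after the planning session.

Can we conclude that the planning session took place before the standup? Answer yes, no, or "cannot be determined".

Chain the constraints: the planning session → the onboarding → the design review → the standup. Each link is directly stated, so the planning session comes before the standup.

yes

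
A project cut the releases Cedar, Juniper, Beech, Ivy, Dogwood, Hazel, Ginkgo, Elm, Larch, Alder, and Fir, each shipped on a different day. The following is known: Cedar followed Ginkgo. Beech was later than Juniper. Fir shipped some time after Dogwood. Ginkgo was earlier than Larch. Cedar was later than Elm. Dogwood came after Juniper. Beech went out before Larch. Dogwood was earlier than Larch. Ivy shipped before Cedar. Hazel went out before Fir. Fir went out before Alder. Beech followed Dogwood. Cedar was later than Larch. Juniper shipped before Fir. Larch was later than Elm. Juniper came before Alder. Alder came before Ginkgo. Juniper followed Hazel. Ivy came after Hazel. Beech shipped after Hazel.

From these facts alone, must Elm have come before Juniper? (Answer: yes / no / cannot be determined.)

No chain of stated constraints runs from Elm to Juniper, and none runs from Juniper to Elm either.
So the relative order of Elm and Juniper is not fixed by the given facts.

cannot be determined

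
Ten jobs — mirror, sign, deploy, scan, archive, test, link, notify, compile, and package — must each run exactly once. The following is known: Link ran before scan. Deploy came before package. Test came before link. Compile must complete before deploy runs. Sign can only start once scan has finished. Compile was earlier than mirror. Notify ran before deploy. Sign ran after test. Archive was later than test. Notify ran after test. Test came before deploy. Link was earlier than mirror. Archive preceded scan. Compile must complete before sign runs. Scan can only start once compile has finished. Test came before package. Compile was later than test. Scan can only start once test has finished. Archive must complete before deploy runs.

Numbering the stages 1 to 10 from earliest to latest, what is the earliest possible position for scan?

Archive, compile, link, and test must all come before scan — 4 forced predecessors.
Nothing else is forced ahead of scan, so its earliest slot is position 4 + 1 = 5.

5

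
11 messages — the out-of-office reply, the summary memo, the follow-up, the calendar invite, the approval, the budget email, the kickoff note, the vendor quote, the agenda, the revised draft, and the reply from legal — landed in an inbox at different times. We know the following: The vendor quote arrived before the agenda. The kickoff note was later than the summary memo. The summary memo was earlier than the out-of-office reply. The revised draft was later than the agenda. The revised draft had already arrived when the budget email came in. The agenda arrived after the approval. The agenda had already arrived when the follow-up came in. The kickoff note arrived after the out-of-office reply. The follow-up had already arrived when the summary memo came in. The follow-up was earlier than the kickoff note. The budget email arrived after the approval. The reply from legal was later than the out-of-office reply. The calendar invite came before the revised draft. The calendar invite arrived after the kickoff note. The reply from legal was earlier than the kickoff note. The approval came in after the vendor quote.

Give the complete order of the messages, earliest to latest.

The constraints fix every adjacent pair, so only one ordering works:
the vendor quote → the approval → the agenda → the follow-up → the summary memo → the out-of-office reply → the reply from legal → the kickoff note → the calendar invite → the revised draft → the budget email.

the vendor quote, the approval, the agenda, the follow-up, the summary memo, the out-of-office reply, the reply from legal, the kickoff note, the calendar invite, the revised draft, the budget email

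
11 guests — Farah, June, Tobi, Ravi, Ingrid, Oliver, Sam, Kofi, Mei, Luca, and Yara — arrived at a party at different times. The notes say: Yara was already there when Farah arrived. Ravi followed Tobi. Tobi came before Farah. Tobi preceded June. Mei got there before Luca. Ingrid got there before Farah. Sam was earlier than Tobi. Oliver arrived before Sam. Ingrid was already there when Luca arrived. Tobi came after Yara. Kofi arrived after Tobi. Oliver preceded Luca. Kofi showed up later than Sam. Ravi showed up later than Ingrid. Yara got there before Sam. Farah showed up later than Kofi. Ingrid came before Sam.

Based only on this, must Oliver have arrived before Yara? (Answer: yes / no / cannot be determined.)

No chain of stated constraints runs from Oliver to Yara, and none runs from Yara to Oliver either.
So the relative order of Oliver and Yara is not fixed by the given facts.

cannot be determined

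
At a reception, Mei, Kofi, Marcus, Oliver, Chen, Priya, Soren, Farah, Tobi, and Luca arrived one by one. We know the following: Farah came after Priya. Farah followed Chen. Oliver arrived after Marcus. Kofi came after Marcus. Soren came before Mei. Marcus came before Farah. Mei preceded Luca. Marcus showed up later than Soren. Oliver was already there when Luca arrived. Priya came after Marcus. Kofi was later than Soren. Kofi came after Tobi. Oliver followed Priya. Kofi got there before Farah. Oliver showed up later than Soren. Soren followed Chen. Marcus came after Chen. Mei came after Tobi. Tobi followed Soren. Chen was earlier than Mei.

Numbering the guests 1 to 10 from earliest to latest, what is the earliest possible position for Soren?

Chen must come before Soren — 1 forced predecessor.
Nothing else is forced ahead of Soren, so their earliest slot is position 1 + 1 = 2.

2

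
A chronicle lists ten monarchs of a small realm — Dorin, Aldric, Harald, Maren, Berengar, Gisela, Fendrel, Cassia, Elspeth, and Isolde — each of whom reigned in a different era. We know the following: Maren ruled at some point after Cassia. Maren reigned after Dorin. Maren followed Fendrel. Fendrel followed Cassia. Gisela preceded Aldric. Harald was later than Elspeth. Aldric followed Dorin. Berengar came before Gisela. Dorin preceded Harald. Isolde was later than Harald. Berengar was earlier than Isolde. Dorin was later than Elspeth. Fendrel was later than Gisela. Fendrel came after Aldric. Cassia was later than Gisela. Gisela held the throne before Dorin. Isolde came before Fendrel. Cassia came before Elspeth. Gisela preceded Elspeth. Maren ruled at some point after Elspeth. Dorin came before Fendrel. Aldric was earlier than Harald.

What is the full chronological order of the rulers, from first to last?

Berengar, Gisela, Cassia, Elspeth, Dorin, Aldric, Harald, Isolde, Fendrel, Maren

The constraints fix every adjacent pair, so only one ordering works:
Berengar → Gisela → Cassia → Elspeth → Dorin → Aldric → Harald → Isolde → Fendrel → Maren.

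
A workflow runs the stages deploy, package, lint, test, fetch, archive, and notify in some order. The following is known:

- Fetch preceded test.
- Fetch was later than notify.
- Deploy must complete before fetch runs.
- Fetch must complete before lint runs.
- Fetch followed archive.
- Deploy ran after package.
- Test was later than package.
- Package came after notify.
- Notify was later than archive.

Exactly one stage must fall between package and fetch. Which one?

Tracing the constraints gives package → deploy → fetch, so deploy sits after package and before fetch.
No other stage is forced both after package and before fetch.

deploy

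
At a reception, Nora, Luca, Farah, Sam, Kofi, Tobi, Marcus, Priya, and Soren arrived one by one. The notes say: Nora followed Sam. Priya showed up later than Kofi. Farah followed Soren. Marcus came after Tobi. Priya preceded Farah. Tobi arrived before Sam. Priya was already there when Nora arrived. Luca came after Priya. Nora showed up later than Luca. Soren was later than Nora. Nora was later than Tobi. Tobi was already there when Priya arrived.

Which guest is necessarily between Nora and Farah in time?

Soren

Tracing the constraints gives Nora → Soren → Farah, so Soren sits after Nora and before Farah.
No other guest is forced both after Nora and before Farah.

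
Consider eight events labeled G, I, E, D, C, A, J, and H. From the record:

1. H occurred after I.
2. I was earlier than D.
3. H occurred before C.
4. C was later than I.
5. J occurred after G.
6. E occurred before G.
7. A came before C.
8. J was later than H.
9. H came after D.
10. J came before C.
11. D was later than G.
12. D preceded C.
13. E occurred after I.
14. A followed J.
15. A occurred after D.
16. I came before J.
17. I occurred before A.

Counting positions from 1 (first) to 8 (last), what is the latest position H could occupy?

H must come before A, C, and J — 3 events forced after it.
Everything else can be placed before H in some valid order, so H can sit as late as position 8 − 3 = 5.

5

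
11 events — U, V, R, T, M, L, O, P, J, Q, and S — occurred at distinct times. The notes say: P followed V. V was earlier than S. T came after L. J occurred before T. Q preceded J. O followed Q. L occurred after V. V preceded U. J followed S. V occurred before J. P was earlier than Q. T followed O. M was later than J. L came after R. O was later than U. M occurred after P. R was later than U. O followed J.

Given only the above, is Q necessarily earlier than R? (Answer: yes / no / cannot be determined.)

cannot be determined

No chain of stated constraints runs from Q to R, and none runs from R to Q either.
So the relative order of Q and R is not fixed by the given facts.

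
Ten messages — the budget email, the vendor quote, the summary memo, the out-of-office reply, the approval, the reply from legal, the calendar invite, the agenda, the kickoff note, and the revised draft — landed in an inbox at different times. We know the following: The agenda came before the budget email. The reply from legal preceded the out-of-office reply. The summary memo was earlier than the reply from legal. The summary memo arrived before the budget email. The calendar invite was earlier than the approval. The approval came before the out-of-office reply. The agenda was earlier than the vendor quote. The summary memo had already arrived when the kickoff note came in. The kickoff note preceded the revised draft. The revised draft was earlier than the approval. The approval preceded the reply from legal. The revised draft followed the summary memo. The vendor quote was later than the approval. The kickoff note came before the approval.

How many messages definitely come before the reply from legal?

Directly stated before the reply from legal: the approval and the summary memo.
The calendar invite reaches the reply from legal via the calendar invite → the approval → the reply from legal.
The kickoff note reaches the reply from legal via the kickoff note → the approval → the reply from legal.
The revised draft reaches the reply from legal via the revised draft → the approval → the reply from legal.
No chain forces the vendor quote (or any of the others) ahead of the reply from legal.
That's the approval, the calendar invite, the kickoff note, the revised draft, and the summary memo — 5 in all.

5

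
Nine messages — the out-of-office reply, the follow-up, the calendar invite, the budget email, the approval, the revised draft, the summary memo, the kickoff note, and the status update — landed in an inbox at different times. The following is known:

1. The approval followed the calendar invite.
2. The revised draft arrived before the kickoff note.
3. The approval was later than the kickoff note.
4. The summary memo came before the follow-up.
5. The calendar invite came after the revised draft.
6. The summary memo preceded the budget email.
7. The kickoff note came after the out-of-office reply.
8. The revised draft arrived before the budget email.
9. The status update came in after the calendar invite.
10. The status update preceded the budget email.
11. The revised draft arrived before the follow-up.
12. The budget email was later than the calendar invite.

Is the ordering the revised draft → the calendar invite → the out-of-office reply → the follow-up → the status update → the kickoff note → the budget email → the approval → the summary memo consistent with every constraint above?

no

The constraints require the summary memo before the follow-up, but in the proposed sequence the follow-up appears ahead of the summary memo. That one violation is enough.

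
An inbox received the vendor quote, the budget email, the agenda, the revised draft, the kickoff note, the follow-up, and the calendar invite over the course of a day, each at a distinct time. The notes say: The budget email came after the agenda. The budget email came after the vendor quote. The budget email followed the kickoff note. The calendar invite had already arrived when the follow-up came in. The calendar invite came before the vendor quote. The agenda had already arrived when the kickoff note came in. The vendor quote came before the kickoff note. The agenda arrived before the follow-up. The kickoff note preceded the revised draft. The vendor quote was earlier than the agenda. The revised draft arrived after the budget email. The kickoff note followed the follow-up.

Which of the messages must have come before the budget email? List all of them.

the agenda, the calendar invite, the follow-up, the kickoff note, the vendor quote

Directly stated before the budget email: the agenda, the kickoff note, and the vendor quote.
The calendar invite reaches the budget email via the calendar invite → the vendor quote → the budget email.
The follow-up reaches the budget email via the follow-up → the kickoff note → the budget email.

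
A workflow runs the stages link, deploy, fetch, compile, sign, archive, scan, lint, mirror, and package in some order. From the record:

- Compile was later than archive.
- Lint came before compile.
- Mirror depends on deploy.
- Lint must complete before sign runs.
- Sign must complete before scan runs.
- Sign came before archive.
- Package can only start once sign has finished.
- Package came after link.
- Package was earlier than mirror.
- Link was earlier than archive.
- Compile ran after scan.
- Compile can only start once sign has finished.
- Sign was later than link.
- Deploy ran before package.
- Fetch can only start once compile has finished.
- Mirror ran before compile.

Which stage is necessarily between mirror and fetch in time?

Tracing the constraints gives mirror → compile → fetch, so compile sits after mirror and before fetch.
No other stage is forced both after mirror and before fetch.

compile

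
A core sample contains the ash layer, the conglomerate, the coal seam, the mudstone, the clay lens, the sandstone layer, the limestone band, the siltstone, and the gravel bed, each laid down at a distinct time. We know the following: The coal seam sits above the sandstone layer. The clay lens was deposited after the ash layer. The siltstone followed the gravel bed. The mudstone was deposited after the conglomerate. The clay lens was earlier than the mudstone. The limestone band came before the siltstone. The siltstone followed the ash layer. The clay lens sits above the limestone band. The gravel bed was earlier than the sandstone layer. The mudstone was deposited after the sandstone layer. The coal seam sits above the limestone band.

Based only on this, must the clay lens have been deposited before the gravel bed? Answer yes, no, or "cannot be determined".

cannot be determined

No chain of stated constraints runs from the clay lens to the gravel bed, and none runs from the gravel bed to the clay lens either.
So the relative order of the clay lens and the gravel bed is not fixed by the given facts.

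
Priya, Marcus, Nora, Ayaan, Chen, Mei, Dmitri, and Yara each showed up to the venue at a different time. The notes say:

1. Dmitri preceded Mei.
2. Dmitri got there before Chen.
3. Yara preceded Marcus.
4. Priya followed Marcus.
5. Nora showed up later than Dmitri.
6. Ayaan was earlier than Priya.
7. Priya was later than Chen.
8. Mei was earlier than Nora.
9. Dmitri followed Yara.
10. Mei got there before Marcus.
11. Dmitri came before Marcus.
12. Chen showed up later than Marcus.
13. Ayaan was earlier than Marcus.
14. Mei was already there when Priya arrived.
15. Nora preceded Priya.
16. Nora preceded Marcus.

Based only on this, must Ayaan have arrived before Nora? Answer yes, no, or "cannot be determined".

No chain of stated constraints runs from Ayaan to Nora, and none runs from Nora to Ayaan either.
So the relative order of Ayaan and Nora is not fixed by the given facts.

cannot be determined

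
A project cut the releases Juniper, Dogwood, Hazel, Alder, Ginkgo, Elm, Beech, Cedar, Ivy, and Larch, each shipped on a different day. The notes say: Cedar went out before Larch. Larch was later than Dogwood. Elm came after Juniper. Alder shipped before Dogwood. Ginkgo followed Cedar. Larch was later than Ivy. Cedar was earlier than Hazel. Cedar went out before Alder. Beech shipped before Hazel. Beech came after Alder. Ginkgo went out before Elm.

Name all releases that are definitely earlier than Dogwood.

Directly stated before Dogwood: Alder.
Cedar reaches Dogwood via Cedar → Alder → Dogwood.

Alder, Cedar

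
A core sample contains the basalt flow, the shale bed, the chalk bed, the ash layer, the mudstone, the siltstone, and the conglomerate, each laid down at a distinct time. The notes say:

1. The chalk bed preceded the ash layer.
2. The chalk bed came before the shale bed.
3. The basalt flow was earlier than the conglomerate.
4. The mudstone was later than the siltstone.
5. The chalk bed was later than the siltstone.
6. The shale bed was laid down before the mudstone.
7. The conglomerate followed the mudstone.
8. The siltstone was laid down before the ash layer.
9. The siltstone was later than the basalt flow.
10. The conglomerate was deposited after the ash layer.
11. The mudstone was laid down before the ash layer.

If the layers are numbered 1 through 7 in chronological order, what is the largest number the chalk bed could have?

3

The chalk bed must come before the ash layer, the conglomerate, the mudstone, and the shale bed — 4 layers forced after it.
Everything else can be placed before the chalk bed in some valid order, so the chalk bed can sit as late as position 7 − 4 = 3.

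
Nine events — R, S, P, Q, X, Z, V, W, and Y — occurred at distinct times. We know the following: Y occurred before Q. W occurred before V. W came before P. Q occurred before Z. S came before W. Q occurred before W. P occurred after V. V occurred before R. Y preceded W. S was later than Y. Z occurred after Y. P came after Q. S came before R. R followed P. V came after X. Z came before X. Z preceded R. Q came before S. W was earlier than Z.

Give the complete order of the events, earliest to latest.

The constraints fix every adjacent pair, so only one ordering works:
Y → Q → S → W → Z → X → V → P → R.

Y, Q, S, W, Z, X, V, P, R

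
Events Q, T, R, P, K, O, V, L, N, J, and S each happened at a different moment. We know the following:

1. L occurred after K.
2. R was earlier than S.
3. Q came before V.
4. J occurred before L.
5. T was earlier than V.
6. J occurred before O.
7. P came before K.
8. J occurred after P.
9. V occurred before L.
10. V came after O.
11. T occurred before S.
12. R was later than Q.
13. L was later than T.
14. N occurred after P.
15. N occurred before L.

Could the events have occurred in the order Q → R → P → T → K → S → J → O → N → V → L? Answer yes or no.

yes

Check each stated constraint against the proposed order — e.g. T is ahead of L; Q is ahead of V. Every pair is in the required order; nothing is violated.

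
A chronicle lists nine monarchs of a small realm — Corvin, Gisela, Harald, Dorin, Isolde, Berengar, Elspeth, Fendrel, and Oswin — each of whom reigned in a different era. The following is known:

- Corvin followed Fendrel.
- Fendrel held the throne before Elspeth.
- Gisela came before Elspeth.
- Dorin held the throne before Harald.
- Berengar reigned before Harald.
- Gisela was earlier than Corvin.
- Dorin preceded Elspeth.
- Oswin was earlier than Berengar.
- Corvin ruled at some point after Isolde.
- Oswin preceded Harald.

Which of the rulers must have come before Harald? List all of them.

Berengar, Dorin, Oswin

Directly stated before Harald: Berengar, Dorin, and Oswin.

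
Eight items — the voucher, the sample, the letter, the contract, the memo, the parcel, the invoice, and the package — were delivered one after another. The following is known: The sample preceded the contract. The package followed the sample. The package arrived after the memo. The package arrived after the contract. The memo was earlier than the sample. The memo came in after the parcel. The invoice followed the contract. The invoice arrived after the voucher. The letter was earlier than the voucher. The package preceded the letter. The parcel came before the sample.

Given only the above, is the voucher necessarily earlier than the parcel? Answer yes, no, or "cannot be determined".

no

Tracing the constraints gives the parcel → the sample → the package → the letter → the voucher, so the parcel must come before the voucher.
That means the voucher cannot be before the parcel.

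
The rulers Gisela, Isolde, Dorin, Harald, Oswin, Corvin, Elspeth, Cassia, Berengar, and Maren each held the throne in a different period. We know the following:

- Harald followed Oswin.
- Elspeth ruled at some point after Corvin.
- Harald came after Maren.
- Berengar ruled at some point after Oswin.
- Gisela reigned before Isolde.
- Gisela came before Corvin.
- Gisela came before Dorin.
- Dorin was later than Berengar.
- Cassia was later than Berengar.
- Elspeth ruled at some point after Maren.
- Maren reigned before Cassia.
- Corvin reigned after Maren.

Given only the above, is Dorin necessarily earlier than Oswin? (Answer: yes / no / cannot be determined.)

Tracing the constraints gives Oswin → Berengar → Dorin, so Oswin must come before Dorin.
That means Dorin cannot be before Oswin.

no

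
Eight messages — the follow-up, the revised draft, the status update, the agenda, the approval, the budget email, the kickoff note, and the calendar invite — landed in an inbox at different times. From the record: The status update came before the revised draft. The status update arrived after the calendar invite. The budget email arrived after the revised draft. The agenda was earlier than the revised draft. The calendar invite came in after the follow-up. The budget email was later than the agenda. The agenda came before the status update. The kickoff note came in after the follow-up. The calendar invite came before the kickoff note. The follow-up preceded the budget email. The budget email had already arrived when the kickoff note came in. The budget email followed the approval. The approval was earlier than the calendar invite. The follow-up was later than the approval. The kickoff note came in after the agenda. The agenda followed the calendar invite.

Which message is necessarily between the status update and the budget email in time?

Tracing the constraints gives the status update → the revised draft → the budget email, so the revised draft sits after the status update and before the budget email.
No other message is forced both after the status update and before the budget email.

the revised draft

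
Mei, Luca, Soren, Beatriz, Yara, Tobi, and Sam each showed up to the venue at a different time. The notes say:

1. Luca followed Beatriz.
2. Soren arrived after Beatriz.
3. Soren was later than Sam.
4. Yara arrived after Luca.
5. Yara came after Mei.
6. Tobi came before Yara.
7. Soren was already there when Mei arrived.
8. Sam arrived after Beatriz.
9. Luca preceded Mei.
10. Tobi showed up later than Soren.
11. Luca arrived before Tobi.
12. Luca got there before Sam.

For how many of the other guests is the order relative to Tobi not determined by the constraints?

Forced before Tobi: Beatriz, Luca, Sam, and Soren; forced after Tobi: Yara.
That leaves Mei with no forced order relative to Tobi — 1.

1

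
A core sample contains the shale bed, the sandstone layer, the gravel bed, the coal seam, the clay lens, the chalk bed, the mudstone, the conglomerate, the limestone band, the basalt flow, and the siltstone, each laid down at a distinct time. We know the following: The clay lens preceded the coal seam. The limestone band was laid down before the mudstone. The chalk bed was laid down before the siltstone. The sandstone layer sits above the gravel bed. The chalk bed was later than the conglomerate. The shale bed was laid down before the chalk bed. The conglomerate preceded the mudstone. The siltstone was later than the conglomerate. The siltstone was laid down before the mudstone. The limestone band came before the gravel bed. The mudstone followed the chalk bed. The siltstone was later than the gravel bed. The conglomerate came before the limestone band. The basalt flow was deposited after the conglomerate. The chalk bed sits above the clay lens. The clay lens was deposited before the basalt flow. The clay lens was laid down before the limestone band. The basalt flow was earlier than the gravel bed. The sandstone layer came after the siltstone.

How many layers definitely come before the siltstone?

Directly stated before the siltstone: the chalk bed, the conglomerate, and the gravel bed.
The basalt flow reaches the siltstone via the basalt flow → the gravel bed → the siltstone.
The clay lens reaches the siltstone via the clay lens → the chalk bed → the siltstone.
The limestone band reaches the siltstone via the limestone band → the gravel bed → the siltstone.
Likewise the shale bed reaches the siltstone by chaining the stated constraints.
That's the basalt flow, the chalk bed, the clay lens, the conglomerate, the gravel bed, the limestone band, and the shale bed — 7 in all.

7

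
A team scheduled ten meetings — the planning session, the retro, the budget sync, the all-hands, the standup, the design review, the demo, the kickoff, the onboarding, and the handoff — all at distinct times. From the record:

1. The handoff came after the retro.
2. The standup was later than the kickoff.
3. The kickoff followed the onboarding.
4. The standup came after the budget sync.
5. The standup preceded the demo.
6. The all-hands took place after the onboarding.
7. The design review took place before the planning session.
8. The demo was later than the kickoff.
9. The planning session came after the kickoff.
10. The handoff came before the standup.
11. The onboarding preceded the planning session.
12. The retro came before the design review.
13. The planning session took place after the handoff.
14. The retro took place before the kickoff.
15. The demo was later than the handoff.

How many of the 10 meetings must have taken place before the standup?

5

Directly stated before the standup: the budget sync, the handoff, and the kickoff.
The onboarding reaches the standup via the onboarding → the kickoff → the standup.
The retro reaches the standup via the retro → the kickoff → the standup.
That's the budget sync, the handoff, the kickoff, the onboarding, and the retro — 5 in all.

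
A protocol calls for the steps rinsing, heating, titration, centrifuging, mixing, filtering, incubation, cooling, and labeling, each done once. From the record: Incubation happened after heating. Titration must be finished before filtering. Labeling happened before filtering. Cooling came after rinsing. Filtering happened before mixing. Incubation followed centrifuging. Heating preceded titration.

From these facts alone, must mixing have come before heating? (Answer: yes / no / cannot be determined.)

no

Tracing the constraints gives heating → titration → filtering → mixing, so heating must come before mixing.
That means mixing cannot be before heating.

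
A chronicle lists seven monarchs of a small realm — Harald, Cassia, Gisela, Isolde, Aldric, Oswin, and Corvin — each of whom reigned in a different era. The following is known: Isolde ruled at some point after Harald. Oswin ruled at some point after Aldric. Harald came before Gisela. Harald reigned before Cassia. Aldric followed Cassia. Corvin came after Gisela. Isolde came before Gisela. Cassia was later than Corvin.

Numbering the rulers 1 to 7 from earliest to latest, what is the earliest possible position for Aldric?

Cassia, Corvin, Gisela, Harald, and Isolde must all come before Aldric — 5 forced predecessors.
Nothing else is forced ahead of Aldric, so their earliest slot is position 5 + 1 = 6.

6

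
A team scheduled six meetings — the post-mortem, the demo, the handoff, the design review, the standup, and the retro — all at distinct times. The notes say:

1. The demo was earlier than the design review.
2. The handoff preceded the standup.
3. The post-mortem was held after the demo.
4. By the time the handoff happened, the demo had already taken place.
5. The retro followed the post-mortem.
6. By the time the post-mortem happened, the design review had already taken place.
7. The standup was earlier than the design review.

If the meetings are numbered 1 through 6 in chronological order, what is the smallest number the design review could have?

4

The demo, the handoff, and the standup must all come before the design review — 3 forced predecessors.
Nothing else is forced ahead of the design review, so its earliest slot is position 3 + 1 = 4.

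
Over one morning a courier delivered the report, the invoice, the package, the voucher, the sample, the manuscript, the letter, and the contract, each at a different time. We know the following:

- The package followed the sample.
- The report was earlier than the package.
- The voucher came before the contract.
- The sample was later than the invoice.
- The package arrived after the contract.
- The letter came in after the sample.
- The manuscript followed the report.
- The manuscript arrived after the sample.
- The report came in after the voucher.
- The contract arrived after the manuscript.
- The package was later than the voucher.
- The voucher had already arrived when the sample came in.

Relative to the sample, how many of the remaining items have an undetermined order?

1

Forced before the sample: the invoice and the voucher; forced after the sample: the contract, the letter, the manuscript, and the package.
That leaves the report with no forced order relative to the sample — 1.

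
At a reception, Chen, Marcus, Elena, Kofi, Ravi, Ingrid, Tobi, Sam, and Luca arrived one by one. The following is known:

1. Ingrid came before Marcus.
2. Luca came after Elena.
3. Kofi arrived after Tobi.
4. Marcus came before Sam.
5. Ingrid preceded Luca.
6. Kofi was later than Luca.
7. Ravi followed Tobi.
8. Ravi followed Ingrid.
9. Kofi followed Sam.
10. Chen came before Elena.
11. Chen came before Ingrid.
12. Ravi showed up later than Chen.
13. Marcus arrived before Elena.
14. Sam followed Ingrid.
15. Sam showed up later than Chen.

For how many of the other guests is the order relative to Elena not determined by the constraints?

Forced before Elena: Chen, Ingrid, and Marcus; forced after Elena: Kofi and Luca.
That leaves Ravi, Sam, and Tobi with no forced order relative to Elena — 3.

3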